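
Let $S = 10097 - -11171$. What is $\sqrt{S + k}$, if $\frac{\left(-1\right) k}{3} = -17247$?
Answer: $\sqrt{73009} \approx 270.2$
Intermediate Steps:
$k = 51741$ ($k = \left(-3\right) \left(-17247\right) = 51741$)
$S = 21268$ ($S = 10097 + 11171 = 21268$)
$\sqrt{S + k} = \sqrt{21268 + 51741} = \sqrt{73009}$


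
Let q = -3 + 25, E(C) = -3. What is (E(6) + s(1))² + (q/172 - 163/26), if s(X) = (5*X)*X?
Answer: -1197/559 ≈ -2.1413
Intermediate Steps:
s(X) = 5*X²
q = 22
(E(6) + s(1))² + (q/172 - 163/26) = (-3 + 5*1²)² + (22/172 - 163/26) = (-3 + 5*1)² + (22*(1/172) - 163*1/26) = (-3 + 5)² + (11/86 - 163/26) = 2² - 3433/559 = 4 - 3433/559 = -1197/559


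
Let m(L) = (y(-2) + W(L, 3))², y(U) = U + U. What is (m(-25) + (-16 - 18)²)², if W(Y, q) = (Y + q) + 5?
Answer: 2550409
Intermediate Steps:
W(Y, q) = 5 + Y + q
y(U) = 2*U
m(L) = (4 + L)² (m(L) = (2*(-2) + (5 + L + 3))² = (-4 + (8 + L))² = (4 + L)²)
(m(-25) + (-16 - 18)²)² = ((4 - 25)² + (-16 - 18)²)² = ((-21)² + (-34)²)² = (441 + 1156)² = 1597² = 2550409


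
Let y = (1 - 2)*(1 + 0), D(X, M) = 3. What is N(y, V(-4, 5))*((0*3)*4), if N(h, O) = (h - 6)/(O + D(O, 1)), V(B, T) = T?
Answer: 0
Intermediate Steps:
y = -1 (y = -1*1 = -1)
N(h, O) = (-6 + h)/(3 + O) (N(h, O) = (h - 6)/(O + 3) = (-6 + h)/(3 + O))
N(y, V(-4, 5))*((0*3)*4) = ((-6 - 1)/(3 + 5))*((0*3)*4) = (-7/8)*(0*4) = ((⅛)*(-7))*0 = -7/8*0 = 0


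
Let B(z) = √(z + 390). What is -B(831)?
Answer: -√1221 ≈ -34.943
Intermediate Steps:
B(z) = √(390 + z)
-B(831) = -√(390 + 831) = -√1221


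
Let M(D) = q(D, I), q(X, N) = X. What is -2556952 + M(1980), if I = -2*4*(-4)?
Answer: -2554972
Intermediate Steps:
I = 32 (I = -8*(-4) = 32)
M(D) = D
-2556952 + M(1980) = -2556952 + 1980 = -2554972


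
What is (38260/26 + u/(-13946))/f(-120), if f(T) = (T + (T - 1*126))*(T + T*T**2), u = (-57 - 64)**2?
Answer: 88865549/38223173370720 ≈ 2.3249e-6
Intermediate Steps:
u = 14641 (u = (-121)**2 = 14641)
f(T) = (-126 + 2*T)*(T + T**3) (f(T) = (T + (T - 126))*(T + T**3) = (T + (-126 + T))*(T + T**3) = (-126 + 2*T)*(T + T**3))
(38260/26 + u/(-13946))/f(-120) = (38260/26 + 14641/(-13946))/((2*(-120)*(-63 - 120 + (-120)**3 - 63*(-120)**2))) = (38260*(1/26) + 14641*(-1/13946))/((2*(-120)*(-63 - 120 - 1728000 - 63*14400))) = (19130/13 - 14641/13946)/((2*(-120)*(-63 - 120 - 1728000 - 907200))) = 266596647/(181298*((2*(-120)*(-2635383)))) = (266596647/181298)/632491920 = (266596647/181298)*(1/632491920) = 88865549/38223173370720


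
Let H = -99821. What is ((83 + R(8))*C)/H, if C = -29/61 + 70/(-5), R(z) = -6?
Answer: 67991/6089081 ≈ 0.011166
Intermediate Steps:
C = -883/61 (C = -29*1/61 + 70*(-⅕) = -29/61 - 14 = -883/61 ≈ -14.475)
((83 + R(8))*C)/H = ((83 - 6)*(-883/61))/(-99821) = (77*(-883/61))*(-1/99821) = -67991/61*(-1/99821) = 67991/6089081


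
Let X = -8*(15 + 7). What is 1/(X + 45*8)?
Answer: 1/184 ≈ 0.0054348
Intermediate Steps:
X = -176 (X = -8*22 = -176)
1/(X + 45*8) = 1/(-176 + 45*8) = 1/(-176 + 360) = 1/184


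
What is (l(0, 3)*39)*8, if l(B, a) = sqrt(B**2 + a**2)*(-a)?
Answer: -2808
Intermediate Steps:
l(B, a) = -a*sqrt(B**2 + a**2)
(l(0, 3)*39)*8 = (-1*3*sqrt(0**2 + 3**2)*39)*8 = (-1*3*sqrt(0 + 9)*39)*8 = (-1*3*sqrt(9)*39)*8 = (-1*3*3*39)*8 = -9*39*8 = -351*8 = -2808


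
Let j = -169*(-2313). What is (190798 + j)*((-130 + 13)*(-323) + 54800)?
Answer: 53859721745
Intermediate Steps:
j = 390897
(190798 + j)*((-130 + 13)*(-323) + 54800) = (190798 + 390897)*((-130 + 13)*(-323) + 54800) = 581695*(-117*(-323) + 54800) = 581695*(37791 + 54800) = 581695*92591 = 53859721745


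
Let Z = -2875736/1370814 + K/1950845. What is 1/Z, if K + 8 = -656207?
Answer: -267424563783/650966390593 ≈ -0.41081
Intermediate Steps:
K = -656215 (K = -8 - 656207 = -656215)
Z = -650966390593/267424563783 (Z = -2875736/1370814 - 656215/1950845 = -2875736*1/1370814 - 656215*1/1950845 = -1437868/685407 - 131243/390169 = -650966390593/267424563783 ≈ -2.4342)
1/Z = 1/(-650966390593/267424563783) = -267424563783/650966390593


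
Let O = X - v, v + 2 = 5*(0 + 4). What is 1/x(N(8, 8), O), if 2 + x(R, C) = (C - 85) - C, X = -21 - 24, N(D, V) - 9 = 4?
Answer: -1/87 ≈ -0.011494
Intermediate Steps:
N(D, V) = 13 (N(D, V) = 9 + 4 = 13)
v = 18 (v = -2 + 5*(0 + 4) = -2 + 5*4 = -2 + 20 = 18)
X = -45
O = -63 (O = -45 - 1*18 = -45 - 18 = -63)
x(R, C) = -87 (x(R, C) = -2 + ((C - 85) - C) = -2 + ((-85 + C) - C) = -2 - 85 = -87)
1/x(N(8, 8), O) = 1/(-87) = -1/87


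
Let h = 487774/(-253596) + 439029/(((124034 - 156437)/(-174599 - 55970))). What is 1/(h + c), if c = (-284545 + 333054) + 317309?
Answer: 195649314/682777135582249 ≈ 2.8655e-7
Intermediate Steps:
h = 611205094833397/195649314 (h = 487774*(-1/253596) + 439029/((-32403/(-230569))) = -34841/18114 + 439029/((-32403*(-1/230569))) = -34841/18114 + 439029/(32403/230569) = -34841/18114 + 439029*(230569/32403) = -34841/18114 + 33742159167/10801 = 611205094833397/195649314 ≈ 3.1240e+6)
c = 365818 (c = 48509 + 317309 = 365818)
1/(h + c) = 1/(611205094833397/195649314 + 365818) = 1/(682777135582249/195649314) = 195649314/682777135582249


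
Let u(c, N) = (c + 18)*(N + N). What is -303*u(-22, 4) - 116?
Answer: 9580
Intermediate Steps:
u(c, N) = 2*N*(18 + c) (u(c, N) = (18 + c)*(2*N) = 2*N*(18 + c))
-303*u(-22, 4) - 116 = -606*4*(18 - 22) - 116 = -606*4*(-4) - 116 = -303*(-32) - 116 = 9696 - 116 = 9580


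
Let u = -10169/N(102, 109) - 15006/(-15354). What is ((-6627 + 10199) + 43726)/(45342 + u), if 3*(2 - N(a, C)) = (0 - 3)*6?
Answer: 968284656/902238961 ≈ 1.0732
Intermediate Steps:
N(a, C) = 8 (N(a, C) = 2 - (0 - 3)*6/3 = 2 - (-1)*6 = 2 - ⅓*(-18) = 2 + 6 = 8)
u = -26002463/20472 (u = -10169/8 - 15006/(-15354) = -10169*⅛ - 15006*(-1/15354) = -10169/8 + 2501/2559 = -26002463/20472 ≈ -1270.1)
((-6627 + 10199) + 43726)/(45342 + u) = ((-6627 + 10199) + 43726)/(45342 - 26002463/20472) = (3572 + 43726)/(902238961/20472) = 47298*(20472/902238961) = 968284656/902238961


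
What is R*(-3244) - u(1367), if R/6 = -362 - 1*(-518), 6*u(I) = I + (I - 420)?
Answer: -9110309/3 ≈ -3.0368e+6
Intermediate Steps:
u(I) = -70 + I/3 (u(I) = (I + (I - 420))/6 = (I + (-420 + I))/6 = (-420 + 2*I)/6 = -70 + I/3)
R = 936 (R = 6*(-362 - 1*(-518)) = 6*(-362 + 518) = 6*156 = 936)
R*(-3244) - u(1367) = 936*(-3244) - (-70 + (⅓)*1367) = -3036384 - (-70 + 1367/3) = -3036384 - 1*1157/3 = -3036384 - 1157/3 = -9110309/3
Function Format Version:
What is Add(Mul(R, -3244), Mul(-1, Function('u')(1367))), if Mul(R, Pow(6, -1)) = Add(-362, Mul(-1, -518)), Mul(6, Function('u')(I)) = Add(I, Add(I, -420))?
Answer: Rational(-9110309, 3) ≈ -3.0368e+6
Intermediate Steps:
Function('u')(I) = Add(-70, Mul(Rational(1, 3), I)) (Function('u')(I) = Mul(Rational(1, 6), Add(I, Add(I, -420))) = Mul(Rational(1, 6), Add(I, Add(-420, I))) = Mul(Rational(1, 6), Add(-420, Mul(2, I))) = Add(-70, Mul(Rational(1, 3), I)))
R = 936 (R = Mul(6, Add(-362, Mul(-1, -518))) = Mul(6, Add(-362, 518)) = Mul(6, 156) = 936)
Add(Mul(R, -3244), Mul(-1, Function('u')(1367))) = Add(Mul(936, -3244), Mul(-1, Add(-70, Mul(Rational(1, 3), 1367)))) = Add(-3036384, Mul(-1, Add(-70, Rational(1367, 3)))) = Add(-3036384, Mul(-1, Rational(1157, 3))) = Add(-3036384, Rational(-1157, 3)) = Rational(-9110309, 3)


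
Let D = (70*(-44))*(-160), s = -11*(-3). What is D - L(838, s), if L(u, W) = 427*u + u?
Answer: 134136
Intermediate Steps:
s = 33
L(u, W) = 428*u
D = 492800 (D = -3080*(-160) = 492800)
D - L(838, s) = 492800 - 428*838 = 492800 - 1*358664 = 492800 - 358664 = 134136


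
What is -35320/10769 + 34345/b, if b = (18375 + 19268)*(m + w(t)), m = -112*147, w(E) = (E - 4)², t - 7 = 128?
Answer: -926327018415/282548094499 ≈ -3.2785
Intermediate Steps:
t = 135 (t = 7 + 128 = 135)
w(E) = (-4 + E)²
m = -16464
b = 26237171 (b = (18375 + 19268)*(-16464 + (-4 + 135)²) = 37643*(-16464 + 131²) = 37643*(-16464 + 17161) = 37643*697 = 26237171)
-35320/10769 + 34345/b = -35320/10769 + 34345/26237171 = -926327018415/282548094499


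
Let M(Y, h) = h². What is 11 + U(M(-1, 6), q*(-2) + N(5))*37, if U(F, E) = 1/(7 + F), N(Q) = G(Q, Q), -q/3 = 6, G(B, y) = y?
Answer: 510/43 ≈ 11.860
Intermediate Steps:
q = -18 (q = -3*6 = -18)
N(Q) = Q
11 + U(M(-1, 6), q*(-2) + N(5))*37 = 11 + 37/(7 + 6²) = 11 + 37/(7 + 36) = 11 + 37/43 = 510/43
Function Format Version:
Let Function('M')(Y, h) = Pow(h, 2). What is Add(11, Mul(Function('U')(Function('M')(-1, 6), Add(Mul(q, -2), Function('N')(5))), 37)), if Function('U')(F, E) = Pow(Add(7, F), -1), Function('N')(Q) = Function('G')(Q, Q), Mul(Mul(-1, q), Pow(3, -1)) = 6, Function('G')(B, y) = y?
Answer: Rational(510, 43) ≈ 11.860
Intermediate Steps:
q = -18 (q = Mul(-3, 6) = -18)
Function('N')(Q) = Q
Add(11, Mul(Function('U')(Function('M')(-1, 6), Add(Mul(q, -2), Function('N')(5))), 37)) = Add(11, Mul(Pow(Add(7, Pow(6, 2)), -1), 37)) = Add(11, Mul(Pow(Add(7, 36), -1), 37)) = Add(11, Mul(Pow(43, -1), 37)) = Add(11, Mul(Rational(1, 43), 37)) = Add(11, Rational(37, 43)) = Rational(510, 43)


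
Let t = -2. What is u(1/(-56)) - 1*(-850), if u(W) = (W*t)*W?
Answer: 1332799/1568 ≈ 850.00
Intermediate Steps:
u(W) = -2*W² (u(W) = (W*(-2))*W = (-2*W)*W = -2*W²)
u(1/(-56)) - 1*(-850) = -2*(1/(-56))² - 1*(-850) = -2*(-1/56)² + 850 = -2*1/3136 + 850 = -1/1568 + 850 = 1332799/1568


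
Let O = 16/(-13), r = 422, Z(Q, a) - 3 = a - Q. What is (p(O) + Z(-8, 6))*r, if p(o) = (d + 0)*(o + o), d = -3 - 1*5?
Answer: 201294/13 ≈ 15484.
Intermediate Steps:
Z(Q, a) = 3 + a - Q (Z(Q, a) = 3 + (a - Q) = 3 + a - Q)
d = -8 (d = -3 - 5 = -8)
O = -16/13 (O = 16*(-1/13) = -16/13 ≈ -1.2308)
p(o) = -16*o (p(o) = (-8 + 0)*(o + o) = -16*o)
(p(O) + Z(-8, 6))*r = (-16*(-16/13) + (3 + 6 - 1*(-8)))*422 = (256/13 + (3 + 6 + 8))*422 = (256/13 + 17)*422 = (477/13)*422 = 201294/13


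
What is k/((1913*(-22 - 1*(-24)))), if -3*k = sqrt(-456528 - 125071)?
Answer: -I*sqrt(581599)/11478 ≈ -0.066442*I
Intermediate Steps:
k = -I*sqrt(581599)/3 (k = -sqrt(-456528 - 125071)/3 = -I*sqrt(581599)/3 ≈ -254.21*I)
k/((1913*(-22 - 1*(-24)))) = (-I*sqrt(581599)/3)/((1913*(-22 - 1*(-24)))) = (-I*sqrt(581599)/3)/((1913*(-22 + 24))) = (-I*sqrt(581599)/3)/((1913*2)) = -I*sqrt(581599)/3/3826 = -I*sqrt(581599)/3*(1/3826) = -I*sqrt(581599)/11478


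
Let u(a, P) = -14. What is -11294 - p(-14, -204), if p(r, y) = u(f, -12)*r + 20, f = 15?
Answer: -11510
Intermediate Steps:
p(r, y) = 20 - 14*r (p(r, y) = -14*r + 20 = 20 - 14*r)
-11294 - p(-14, -204) = -11294 - (20 - 14*(-14)) = -11294 - (20 + 196) = -11294 - 1*216 = -11294 - 216 = -11510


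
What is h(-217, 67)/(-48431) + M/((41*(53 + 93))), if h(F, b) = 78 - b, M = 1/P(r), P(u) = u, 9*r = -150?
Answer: -3437593/14495398300 ≈ -0.00023715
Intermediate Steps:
r = -50/3 (r = (1/9)*(-150) = -50/3 ≈ -16.667)
M = -3/50 (M = 1/(-50/3) = -3/50 ≈ -0.060000)
h(-217, 67)/(-48431) + M/((41*(53 + 93))) = (78 - 1*67)/(-48431) - 3*1/(41*(53 + 93))/50 = (78 - 67)*(-1/48431) - 3/(50*(41*146)) = 11*(-1/48431) - 3/50/5986 = -11/48431 - 3/50*1/5986 = -11/48431 - 3/299300 = -3437593/14495398300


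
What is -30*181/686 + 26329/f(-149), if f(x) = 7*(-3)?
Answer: -1298266/1029 ≈ -1261.7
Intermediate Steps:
f(x) = -21
-30*181/686 + 26329/f(-149) = -30*181/686 + 26329/(-21) = -5430*1/686 + 26329*(-1/21) = -2715/343 - 26329/21 = -1298266/1029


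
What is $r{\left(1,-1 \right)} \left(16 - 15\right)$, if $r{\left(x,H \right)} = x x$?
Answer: $1$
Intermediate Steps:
$r{\left(x,H \right)} = x^{2}$
$r{\left(1,-1 \right)} \left(16 - 15\right) = 1^{2} \left(16 - 15\right) = 1 \cdot 1 = 1$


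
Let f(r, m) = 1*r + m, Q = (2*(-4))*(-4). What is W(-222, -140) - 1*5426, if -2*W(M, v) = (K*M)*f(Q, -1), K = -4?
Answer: -19190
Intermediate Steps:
Q = 32 (Q = -8*(-4) = 32)
f(r, m) = m + r (f(r, m) = r + m = m + r)
W(M, v) = 62*M (W(M, v) = -(-4*M)*(-1 + 32)/2 = -(-4*M)*31/2 = -(-62)*M = 62*M)
W(-222, -140) - 1*5426 = 62*(-222) - 1*5426 = -13764 - 5426 = -19190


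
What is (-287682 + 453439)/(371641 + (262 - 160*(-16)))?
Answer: 165757/374463 ≈ 0.44265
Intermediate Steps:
(-287682 + 453439)/(371641 + (262 - 160*(-16))) = 165757/(371641 + (262 + 2560)) = 165757/(371641 + 2822) = 165757/374463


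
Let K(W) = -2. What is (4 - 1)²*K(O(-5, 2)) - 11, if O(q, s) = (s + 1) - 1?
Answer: -29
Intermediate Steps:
O(q, s) = s (O(q, s) = (1 + s) - 1 = s)
(4 - 1)²*K(O(-5, 2)) - 11 = (4 - 1)²*(-2) - 11 = 3²*(-2) - 11 = 9*(-2) - 11 = -18 - 11 = -29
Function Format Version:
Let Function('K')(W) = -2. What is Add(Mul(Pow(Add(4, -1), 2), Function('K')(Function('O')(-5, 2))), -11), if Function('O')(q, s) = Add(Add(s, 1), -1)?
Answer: -29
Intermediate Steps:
Function('O')(q, s) = s (Function('O')(q, s) = Add(Add(1, s), -1) = s)
Add(Mul(Pow(Add(4, -1), 2), Function('K')(Function('O')(-5, 2))), -11) = Add(Mul(Pow(Add(4, -1), 2), -2), -11) = Add(Mul(Pow(3, 2), -2), -11) = Add(Mul(9, -2), -11) = Add(-18, -11) = -29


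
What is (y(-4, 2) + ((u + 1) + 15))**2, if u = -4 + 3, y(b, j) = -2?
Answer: 169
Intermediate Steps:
u = -1
(y(-4, 2) + ((u + 1) + 15))**2 = (-2 + ((-1 + 1) + 15))**2 = (-2 + (0 + 15))**2 = (-2 + 15)**2 = 13**2 = 169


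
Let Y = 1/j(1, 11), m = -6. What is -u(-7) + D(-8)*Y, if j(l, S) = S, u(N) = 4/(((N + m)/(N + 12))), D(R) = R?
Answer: 116/143 ≈ 0.81119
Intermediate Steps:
u(N) = 4*(12 + N)/(-6 + N) (u(N) = 4/(((N - 6)/(N + 12))) = 4/(((-6 + N)/(12 + N))) = 4*((12 + N)/(-6 + N)) = 4*(12 + N)/(-6 + N))
Y = 1/11 ≈ 0.090909
-u(-7) + D(-8)*Y = -4*(12 - 7)/(-6 - 7) - 8*1/11 = -4*5/(-13) - 8/11 = -4*(-1)*5/13 - 8/11 = -1*(-20/13) - 8/11 = 20/13 - 8/11 = 116/143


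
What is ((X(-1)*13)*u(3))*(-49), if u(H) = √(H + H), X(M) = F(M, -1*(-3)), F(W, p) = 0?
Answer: 0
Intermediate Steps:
X(M) = 0
u(H) = √2*√H (u(H) = √(2*H) = √2*√H)
((X(-1)*13)*u(3))*(-49) = ((0*13)*(√2*√3))*(-49) = (0*√6)*(-49) = 0*(-49) = 0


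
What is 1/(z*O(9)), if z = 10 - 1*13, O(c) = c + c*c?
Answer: -1/270 ≈ -0.0037037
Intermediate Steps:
O(c) = c + c²
z = -3 (z = 10 - 13 = -3)
1/(z*O(9)) = 1/(-27*(1 + 9)) = 1/(-27*10) = 1/(-3*90) = 1/(-270) = -1/270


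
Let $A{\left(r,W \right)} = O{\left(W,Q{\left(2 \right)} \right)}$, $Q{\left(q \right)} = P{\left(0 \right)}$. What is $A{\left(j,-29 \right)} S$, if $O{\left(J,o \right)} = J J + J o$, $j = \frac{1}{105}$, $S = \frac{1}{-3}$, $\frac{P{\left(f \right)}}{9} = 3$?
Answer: $- \frac{58}{3} \approx -19.333$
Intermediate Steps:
$P{\left(f \right)} = 27$ ($P{\left(f \right)} = 9 \cdot 3 = 27$)
$S = - \frac{1}{3} \approx -0.33333$
$Q{\left(q \right)} = 27$
$j = \frac{1}{105} \approx 0.0095238$
$O{\left(J,o \right)} = J^{2} + J o$
$A{\left(r,W \right)} = W \left(27 + W\right)$ ($A{\left(r,W \right)} = W \left(W + 27\right) = W \left(27 + W\right)$)
$A{\left(j,-29 \right)} S = - 29 \left(27 - 29\right) \left(- \frac{1}{3}\right) = \left(-29\right) \left(-2\right) \left(- \frac{1}{3}\right) = 58 \left(- \frac{1}{3}\right) = - \frac{58}{3}$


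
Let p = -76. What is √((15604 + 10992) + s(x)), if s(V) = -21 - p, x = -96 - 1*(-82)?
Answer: √26651 ≈ 163.25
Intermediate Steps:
x = -14 (x = -96 + 82 = -14)
s(V) = 55 (s(V) = -21 - 1*(-76) = -21 + 76 = 55)
√((15604 + 10992) + s(x)) = √((15604 + 10992) + 55) = √(26596 + 55) = √26651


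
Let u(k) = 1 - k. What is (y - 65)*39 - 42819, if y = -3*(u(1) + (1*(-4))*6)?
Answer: -42546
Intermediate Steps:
y = 72 (y = -3*((1 - 1*1) + (1*(-4))*6) = -3*((1 - 1) - 4*6) = -3*(0 - 24) = -3*(-24) = 72)
(y - 65)*39 - 42819 = (72 - 65)*39 - 42819 = 7*39 - 42819 = 273 - 42819 = -42546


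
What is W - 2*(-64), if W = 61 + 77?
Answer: 266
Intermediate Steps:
W = 138
W - 2*(-64) = 138 - 2*(-64) = 138 + 128 = 266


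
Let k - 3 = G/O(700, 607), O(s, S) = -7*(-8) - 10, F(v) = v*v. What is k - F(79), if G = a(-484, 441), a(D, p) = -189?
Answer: -287137/46 ≈ -6242.1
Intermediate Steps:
F(v) = v**2
G = -189
O(s, S) = 46 (O(s, S) = 56 - 10 = 46)
k = -51/46 (k = 3 - 189/46 = -51/46 ≈ -1.1087)
k - F(79) = -51/46 - 1*79**2 = -51/46 - 1*6241 = -51/46 - 6241 = -287137/46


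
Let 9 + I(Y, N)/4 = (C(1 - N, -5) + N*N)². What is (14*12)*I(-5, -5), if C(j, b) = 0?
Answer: 413952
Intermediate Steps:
I(Y, N) = -36 + 4*N⁴ (I(Y, N) = -36 + 4*(0 + N*N)² = -36 + 4*(0 + N²)² = -36 + 4*(N²)² = -36 + 4*N⁴)
(14*12)*I(-5, -5) = (14*12)*(-36 + 4*(-5)⁴) = 168*(-36 + 4*625) = 168*(-36 + 2500) = 168*2464 = 413952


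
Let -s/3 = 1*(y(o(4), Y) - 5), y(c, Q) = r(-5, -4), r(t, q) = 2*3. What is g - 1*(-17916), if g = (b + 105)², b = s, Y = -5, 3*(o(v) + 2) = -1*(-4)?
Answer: 28320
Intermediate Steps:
o(v) = -⅔ (o(v) = -2 + (-1*(-4))/3 = -2 + (⅓)*4 = -2 + 4/3 = -⅔)
r(t, q) = 6
y(c, Q) = 6
s = -3 (s = -3*(6 - 5) = -3 ≈ -3.0000)
b = -3
g = 10404 (g = (-3 + 105)² = 102² = 10404)
g - 1*(-17916) = 10404 - 1*(-17916) = 10404 + 17916 = 28320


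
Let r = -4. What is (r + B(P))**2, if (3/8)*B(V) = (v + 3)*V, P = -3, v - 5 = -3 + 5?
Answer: 7056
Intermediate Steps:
v = 7 (v = 5 + (-3 + 5) = 5 + 2 = 7)
B(V) = 80*V/3 (B(V) = 8*((7 + 3)*V)/3 = 8*(10*V)/3 = 80*V/3)
(r + B(P))**2 = (-4 + (80/3)*(-3))**2 = (-4 - 80)**2 = (-84)**2 = 7056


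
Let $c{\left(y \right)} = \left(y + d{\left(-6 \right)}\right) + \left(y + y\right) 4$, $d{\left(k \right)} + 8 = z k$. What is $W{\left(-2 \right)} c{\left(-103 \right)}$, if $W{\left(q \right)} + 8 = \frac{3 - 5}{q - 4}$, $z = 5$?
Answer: $\frac{22195}{3} \approx 7398.3$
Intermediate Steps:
$W{\left(q \right)} = -8 - \frac{2}{-4 + q}$ ($W{\left(q \right)} = -8 + \frac{3 - 5}{q - 4} = -8 - \frac{2}{-4 + q}$)
$d{\left(k \right)} = -8 + 5 k$
$c{\left(y \right)} = -38 + 9 y$ ($c{\left(y \right)} = \left(y + \left(-8 + 5 \left(-6\right)\right)\right) + \left(y + y\right) 4 = \left(y - 38\right) + 2 y 4 = \left(y - 38\right) + 8 y = \left(-38 + y\right) + 8 y = -38 + 9 y$)
$W{\left(-2 \right)} c{\left(-103 \right)} = \frac{2 \left(15 - -8\right)}{-4 - 2} \left(-38 + 9 \left(-103\right)\right) = \frac{2 \left(15 + 8\right)}{-6} \left(-38 - 927\right) = 2 \left(- \frac{1}{6}\right) 23 \left(-965\right) = \left(- \frac{23}{3}\right) \left(-965\right) = \frac{22195}{3}$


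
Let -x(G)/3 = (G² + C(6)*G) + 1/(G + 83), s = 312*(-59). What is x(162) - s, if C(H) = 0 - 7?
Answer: -13945893/245 ≈ -56922.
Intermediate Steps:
C(H) = -7
s = -18408
x(G) = -3*G² - 3/(83 + G) + 21*G (x(G) = -3*((G² - 7*G) + 1/(G + 83)) = -3*((G² - 7*G) + 1/(83 + G)) = -3*(G² + 1/(83 + G) - 7*G) = -3*G² - 3/(83 + G) + 21*G)
x(162) - s = 3*(-1 - 1*162³ - 76*162² + 581*162)/(83 + 162) - 1*(-18408) = 3*(-1 - 1*4251528 - 76*26244 + 94122)/245 + 18408 = 3*(1/245)*(-1 - 4251528 - 1994544 + 94122) + 18408 = 3*(1/245)*(-6151951) + 18408 = -18455853/245 + 18408 = -13945893/245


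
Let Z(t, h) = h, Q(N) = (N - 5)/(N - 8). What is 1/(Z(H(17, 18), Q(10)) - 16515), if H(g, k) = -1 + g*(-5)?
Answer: -2/33025 ≈ -6.0560e-5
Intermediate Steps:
Q(N) = (-5 + N)/(-8 + N)
H(g, k) = -1 - 5*g
1/(Z(H(17, 18), Q(10)) - 16515) = 1/((-5 + 10)/(-8 + 10) - 16515) = 1/(5/2 - 16515) = 1/(-33025/2) = -2/33025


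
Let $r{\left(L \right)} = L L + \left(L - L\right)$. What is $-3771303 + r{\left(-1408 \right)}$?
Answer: $-1788839$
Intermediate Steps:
$r{\left(L \right)} = L^{2}$ ($r{\left(L \right)} = L^{2} + 0 = L^{2}$)
$-3771303 + r{\left(-1408 \right)} = -3771303 + \left(-1408\right)^{2} = -3771303 + 1982464 = -1788839$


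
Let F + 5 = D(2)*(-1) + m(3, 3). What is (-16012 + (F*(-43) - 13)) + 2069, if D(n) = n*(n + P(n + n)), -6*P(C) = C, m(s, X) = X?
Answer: -41266/3 ≈ -13755.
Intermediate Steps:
P(C) = -C/6
D(n) = 2*n²/3 (D(n) = n*(n - (n + n)/6) = n*(n - n/3) = n*(2*n/3) = 2*n²/3)
F = -14/3 (F = -5 + (((⅔)*2²)*(-1) + 3) = -5 + (((⅔)*4)*(-1) + 3) = -5 + ((8/3)*(-1) + 3) = -5 + (-8/3 + 3) = -5 + ⅓ = -14/3 ≈ -4.6667)
(-16012 + (F*(-43) - 13)) + 2069 = (-16012 + (-14/3*(-43) - 13)) + 2069 = (-16012 + (602/3 - 13)) + 2069 = (-16012 + 563/3) + 2069 = -47473/3 + 2069 = -41266/3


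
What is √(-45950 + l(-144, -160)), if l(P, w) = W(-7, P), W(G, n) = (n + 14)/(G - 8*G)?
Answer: 4*I*√140730/7 ≈ 214.37*I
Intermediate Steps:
W(G, n) = -(14 + n)/(7*G) (W(G, n) = (14 + n)/((-7*G)) = (14 + n)*(-1/(7*G)) = -(14 + n)/(7*G))
l(P, w) = 2/7 + P/49 (l(P, w) = (⅐)*(-14 - P)/(-7) = (⅐)*(-⅐)*(-14 - P) = 2/7 + P/49)
√(-45950 + l(-144, -160)) = √(-45950 + (2/7 + (1/49)*(-144))) = √(-45950 + (2/7 - 144/49)) = √(-45950 - 130/49) = √(-2251680/49) = 4*I*√140730/7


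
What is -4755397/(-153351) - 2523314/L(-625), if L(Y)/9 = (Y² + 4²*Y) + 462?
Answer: 1769225229293/58440072537 ≈ 30.274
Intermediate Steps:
L(Y) = 4158 + 9*Y² + 144*Y (L(Y) = 9*((Y² + 4²*Y) + 462) = 9*((Y² + 16*Y) + 462) = 9*(462 + Y² + 16*Y) = 4158 + 9*Y² + 144*Y)
-4755397/(-153351) - 2523314/L(-625) = -4755397/(-153351) - 2523314/(4158 + 9*(-625)² + 144*(-625)) = -4755397*(-1/153351) - 2523314/(4158 + 9*390625 - 90000) = 4755397/153351 - 2523314/(4158 + 3515625 - 90000) = 4755397/153351 - 2523314/3429783 = 1769225229293/58440072537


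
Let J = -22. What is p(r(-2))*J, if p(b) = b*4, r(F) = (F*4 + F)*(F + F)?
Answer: -3520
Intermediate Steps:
r(F) = 10*F² (r(F) = (4*F + F)*(2*F) = (5*F)*(2*F) = 10*F²)
p(b) = 4*b
p(r(-2))*J = (4*(10*(-2)²))*(-22) = (4*(10*4))*(-22) = (4*40)*(-22) = 160*(-22) = -3520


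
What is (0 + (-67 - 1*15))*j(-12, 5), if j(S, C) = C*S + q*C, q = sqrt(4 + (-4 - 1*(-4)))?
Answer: 4100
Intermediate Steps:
q = 2 (q = sqrt(4 + (-4 + 4)) = sqrt(4 + 0) = sqrt(4) = 2)
j(S, C) = 2*C + C*S (j(S, C) = C*S + 2*C = 2*C + C*S)
(0 + (-67 - 1*15))*j(-12, 5) = (0 + (-67 - 1*15))*(5*(2 - 12)) = (0 + (-67 - 15))*(5*(-10)) = (0 - 82)*(-50) = -82*(-50) = 4100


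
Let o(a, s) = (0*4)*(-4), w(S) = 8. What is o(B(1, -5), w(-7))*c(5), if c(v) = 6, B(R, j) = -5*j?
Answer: 0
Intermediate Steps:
o(a, s) = 0 (o(a, s) = 0*(-4) = 0)
o(B(1, -5), w(-7))*c(5) = 0*6 = 0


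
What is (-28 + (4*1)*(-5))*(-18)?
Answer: 864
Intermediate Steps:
(-28 + (4*1)*(-5))*(-18) = (-28 + 4*(-5))*(-18) = (-28 - 20)*(-18) = -48*(-18) = 864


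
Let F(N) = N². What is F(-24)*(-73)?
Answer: -42048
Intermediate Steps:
F(-24)*(-73) = (-24)²*(-73) = 576*(-73) = -42048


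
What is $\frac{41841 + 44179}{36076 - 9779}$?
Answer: $\frac{86020}{26297} \approx 3.2711$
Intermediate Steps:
$\frac{41841 + 44179}{36076 - 9779} = \frac{86020}{26297}$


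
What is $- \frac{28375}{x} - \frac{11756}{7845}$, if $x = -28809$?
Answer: $- \frac{38692243}{75335535} \approx -0.5136$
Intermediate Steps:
$- \frac{28375}{x} - \frac{11756}{7845} = - \frac{28375}{-28809} - \frac{11756}{7845} = \left(-28375\right) \left(- \frac{1}{28809}\right) - \frac{11756}{7845} = \frac{28375}{28809} - \frac{11756}{7845} = - \frac{38692243}{75335535}$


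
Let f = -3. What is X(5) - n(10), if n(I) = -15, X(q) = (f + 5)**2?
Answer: 19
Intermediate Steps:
X(q) = 4 (X(q) = (-3 + 5)**2 = 2**2 = 4)
X(5) - n(10) = 4 - 1*(-15) = 4 + 15 = 19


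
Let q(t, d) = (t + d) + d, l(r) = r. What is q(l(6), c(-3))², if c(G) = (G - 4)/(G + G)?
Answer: 625/9 ≈ 69.444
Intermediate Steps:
c(G) = (-4 + G)/(2*G) (c(G) = (-4 + G)/((2*G)) = (-4 + G)*(1/(2*G)) = (-4 + G)/(2*G))
q(t, d) = t + 2*d (q(t, d) = (d + t) + d = t + 2*d)
q(l(6), c(-3))² = (6 + 2*((½)*(-4 - 3)/(-3)))² = (6 + 2*((½)*(-⅓)*(-7)))² = (6 + 2*(7/6))² = (6 + 7/3)² = (25/3)² = 625/9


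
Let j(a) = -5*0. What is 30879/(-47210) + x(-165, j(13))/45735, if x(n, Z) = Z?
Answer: -30879/47210 ≈ -0.65408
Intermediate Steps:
j(a) = 0
30879/(-47210) + x(-165, j(13))/45735 = 30879/(-47210) + 0/45735 = 30879*(-1/47210) + 0*(1/45735) = -30879/47210 + 0 = -30879/47210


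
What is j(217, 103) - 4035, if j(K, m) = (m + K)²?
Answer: 98365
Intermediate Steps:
j(K, m) = (K + m)²
j(217, 103) - 4035 = (217 + 103)² - 4035 = 320² - 4035 = 102400 - 4035 = 98365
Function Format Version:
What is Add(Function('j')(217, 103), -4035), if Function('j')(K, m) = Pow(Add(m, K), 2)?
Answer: 98365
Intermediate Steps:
Function('j')(K, m) = Pow(Add(K, m), 2)
Add(Function('j')(217, 103), -4035) = Add(Pow(Add(217, 103), 2), -4035) = Add(Pow(320, 2), -4035) = Add(102400, -4035) = 98365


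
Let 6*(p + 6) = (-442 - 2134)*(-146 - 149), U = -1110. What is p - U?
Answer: 383272/3 ≈ 1.2776e+5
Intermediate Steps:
p = 379942/3 (p = -6 + ((-442 - 2134)*(-146 - 149))/6 = -6 + (-2576*(-295))/6 = -6 + (⅙)*759920 = -6 + 379960/3 = 379942/3 ≈ 1.2665e+5)
p - U = 379942/3 - 1*(-1110) = 379942/3 + 1110 = 383272/3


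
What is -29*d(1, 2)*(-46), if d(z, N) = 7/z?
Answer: 9338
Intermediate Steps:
-29*d(1, 2)*(-46) = -203/1*(-46) = -203*(-46) = 9338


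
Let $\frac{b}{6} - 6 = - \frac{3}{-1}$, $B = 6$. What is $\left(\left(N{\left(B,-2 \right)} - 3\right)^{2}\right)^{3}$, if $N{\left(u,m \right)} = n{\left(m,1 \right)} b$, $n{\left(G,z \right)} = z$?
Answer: $17596287801$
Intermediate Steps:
$b = 54$ ($b = 36 + 6 \left(- \frac{3}{-1}\right) = 36 + 6 \left(\left(-3\right) \left(-1\right)\right) = 36 + 6 \cdot 3 = 36 + 18 = 54$)
$N{\left(u,m \right)} = 54$ ($N{\left(u,m \right)} = 1 \cdot 54 = 54$)
$\left(\left(N{\left(B,-2 \right)} - 3\right)^{2}\right)^{3} = \left(\left(54 - 3\right)^{2}\right)^{3} = \left(51^{2}\right)^{3} = 2601^{3} = 17596287801$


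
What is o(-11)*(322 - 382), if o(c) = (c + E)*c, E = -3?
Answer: -9240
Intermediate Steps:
o(c) = c*(-3 + c) (o(c) = (c - 3)*c = (-3 + c)*c = c*(-3 + c))
o(-11)*(322 - 382) = (-11*(-3 - 11))*(322 - 382) = -11*(-14)*(-60) = 154*(-60) = -9240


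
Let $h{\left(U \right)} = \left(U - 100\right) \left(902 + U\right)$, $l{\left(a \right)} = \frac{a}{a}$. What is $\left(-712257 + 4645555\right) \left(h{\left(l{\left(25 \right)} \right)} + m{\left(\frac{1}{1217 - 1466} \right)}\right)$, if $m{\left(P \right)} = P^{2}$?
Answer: $- \frac{21801104182080008}{62001} \approx -3.5163 \cdot 10^{11}$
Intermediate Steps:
$l{\left(a \right)} = 1$
$h{\left(U \right)} = \left(-100 + U\right) \left(902 + U\right)$ ($h{\left(U \right)} = \left(U - 100\right) \left(902 + U\right) = \left(-100 + U\right) \left(902 + U\right)$)
$\left(-712257 + 4645555\right) \left(h{\left(l{\left(25 \right)} \right)} + m{\left(\frac{1}{1217 - 1466} \right)}\right) = \left(-712257 + 4645555\right) \left(\left(-90200 + 1^{2} + 802 \cdot 1\right) + \left(\frac{1}{1217 - 1466}\right)^{2}\right) = 3933298 \left(\left(-90200 + 1 + 802\right) + \left(\frac{1}{-249}\right)^{2}\right) = 3933298 \left(-89397 + \left(- \frac{1}{249}\right)^{2}\right) = 3933298 \left(-89397 + \frac{1}{62001}\right) = 3933298 \left(- \frac{5542703396}{62001}\right) = - \frac{21801104182080008}{62001}$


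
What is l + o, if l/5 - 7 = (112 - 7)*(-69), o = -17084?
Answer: -53274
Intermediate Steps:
l = -36190 (l = 35 + 5*((112 - 7)*(-69)) = 35 + 5*(105*(-69)) = 35 + 5*(-7245) = 35 - 36225 = -36190)
l + o = -36190 - 17084 = -53274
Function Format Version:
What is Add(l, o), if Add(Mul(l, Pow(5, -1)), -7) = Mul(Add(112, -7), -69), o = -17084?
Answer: -53274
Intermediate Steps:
l = -36190 (l = Add(35, Mul(5, Mul(Add(112, -7), -69))) = Add(35, Mul(5, Mul(105, -69))) = Add(35, Mul(5, -7245)) = Add(35, -36225) = -36190)
Add(l, o) = Add(-36190, -17084) = -53274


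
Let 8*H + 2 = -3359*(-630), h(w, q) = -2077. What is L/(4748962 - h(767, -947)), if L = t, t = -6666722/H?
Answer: -6666722/1256749587319 ≈ -5.3047e-6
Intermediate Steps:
H = 264521 (H = -¼ + (-3359*(-630))/8 = -¼ + (⅛)*2116170 = -¼ + 1058085/4 = 264521)
t = -6666722/264521 ≈ -25.203
L = -6666722/264521 ≈ -25.203
L/(4748962 - h(767, -947)) = -6666722/(264521*(4748962 - 1*(-2077))) = -6666722/(264521*(4748962 + 2077)) = -6666722/264521/4751039 = -6666722/264521*1/4751039 = -6666722/1256749587319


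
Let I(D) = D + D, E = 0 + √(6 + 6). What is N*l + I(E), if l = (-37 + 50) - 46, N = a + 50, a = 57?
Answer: -3531 + 4*√3 ≈ -3524.1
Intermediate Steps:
N = 107 (N = 57 + 50 = 107)
E = 2*√3 (E = 0 + √12 = 0 + 2*√3 = 2*√3 ≈ 3.4641)
I(D) = 2*D
l = -33 (l = 13 - 46 = -33)
N*l + I(E) = 107*(-33) + 2*(2*√3) = -3531 + 4*√3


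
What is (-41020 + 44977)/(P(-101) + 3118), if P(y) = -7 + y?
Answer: 3957/3010 ≈ 1.3146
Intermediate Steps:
(-41020 + 44977)/(P(-101) + 3118) = (-41020 + 44977)/((-7 - 101) + 3118) = 3957/(-108 + 3118) = 3957/3010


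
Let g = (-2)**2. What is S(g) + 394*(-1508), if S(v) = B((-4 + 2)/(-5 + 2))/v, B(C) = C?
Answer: -3564911/6 ≈ -5.9415e+5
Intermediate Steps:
g = 4
S(v) = 2/(3*v) (S(v) = ((-4 + 2)/(-5 + 2))/v = (-2/(-3))/v = (-2*(-1/3))/v = 2/(3*v))
S(g) + 394*(-1508) = (2/3)/4 + 394*(-1508) = (2/3)*(1/4) - 594152 = 1/6 - 594152 = -3564911/6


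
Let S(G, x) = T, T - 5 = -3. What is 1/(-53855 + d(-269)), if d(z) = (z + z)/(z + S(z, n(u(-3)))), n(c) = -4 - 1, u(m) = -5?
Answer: -267/14378747 ≈ -1.8569e-5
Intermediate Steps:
T = 2 (T = 5 - 3 = 2)
n(c) = -5
S(G, x) = 2
d(z) = 2*z/(2 + z) (d(z) = (z + z)/(z + 2) = (2*z)/(2 + z) = 2*z/(2 + z))
1/(-53855 + d(-269)) = 1/(-53855 + 2*(-269)/(2 - 269)) = 1/(-53855 + 2*(-269)/(-267)) = 1/(-53855 + 2*(-269)*(-1/267)) = 1/(-53855 + 538/267) = 1/(-14378747/267) = -267/14378747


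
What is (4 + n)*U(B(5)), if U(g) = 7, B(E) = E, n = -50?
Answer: -322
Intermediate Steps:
(4 + n)*U(B(5)) = (4 - 50)*7 = -46*7 = -322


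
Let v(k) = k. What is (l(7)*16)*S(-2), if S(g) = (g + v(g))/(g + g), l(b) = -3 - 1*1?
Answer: -64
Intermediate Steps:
l(b) = -4 (l(b) = -3 - 1 = -4)
S(g) = 1 (S(g) = (g + g)/(g + g) = (2*g)/((2*g)) = (2*g)*(1/(2*g)) = 1)
(l(7)*16)*S(-2) = -4*16*1 = -64*1 = -64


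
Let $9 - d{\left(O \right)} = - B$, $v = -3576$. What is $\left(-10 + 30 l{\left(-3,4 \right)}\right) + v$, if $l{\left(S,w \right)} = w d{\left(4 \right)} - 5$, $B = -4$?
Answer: $-3136$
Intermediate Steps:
$d{\left(O \right)} = 5$ ($d{\left(O \right)} = 9 - \left(-1\right) \left(-4\right) = 9 - 4 = 5$)
$l{\left(S,w \right)} = -5 + 5 w$ ($l{\left(S,w \right)} = w 5 - 5 = 5 w - 5 = -5 + 5 w$)
$\left(-10 + 30 l{\left(-3,4 \right)}\right) + v = \left(-10 + 30 \left(-5 + 5 \cdot 4\right)\right) - 3576 = \left(-10 + 30 \left(-5 + 20\right)\right) - 3576 = \left(-10 + 30 \cdot 15\right) - 3576 = \left(-10 + 450\right) - 3576 = 440 - 3576 = -3136$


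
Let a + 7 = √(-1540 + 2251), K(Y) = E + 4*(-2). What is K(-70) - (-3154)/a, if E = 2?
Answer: 9053/331 + 4731*√79/331 ≈ 154.39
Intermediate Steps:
K(Y) = -6 (K(Y) = 2 + 4*(-2) = 2 - 8 = -6)
a = -7 + 3*√79 (a = -7 + √(-1540 + 2251) = -7 + √711 = -7 + 3*√79 ≈ 19.665)
K(-70) - (-3154)/a = -6 - (-3154)/(-7 + 3*√79) = -6 + 3154/(-7 + 3*√79)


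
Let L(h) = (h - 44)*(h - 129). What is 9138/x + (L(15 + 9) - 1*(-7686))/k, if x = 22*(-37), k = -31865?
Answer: -149574087/12969055 ≈ -11.533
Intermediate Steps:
x = -814
L(h) = (-129 + h)*(-44 + h) (L(h) = (-44 + h)*(-129 + h) = (-129 + h)*(-44 + h))
9138/x + (L(15 + 9) - 1*(-7686))/k = 9138/(-814) + ((5676 + (15 + 9)² - 173*(15 + 9)) - 1*(-7686))/(-31865) = 9138*(-1/814) + ((5676 + 24² - 173*24) + 7686)*(-1/31865) = -4569/407 + ((5676 + 576 - 4152) + 7686)*(-1/31865) = -4569/407 + (2100 + 7686)*(-1/31865) = -4569/407 + 9786*(-1/31865) = -4569/407 - 9786/31865 = -149574087/12969055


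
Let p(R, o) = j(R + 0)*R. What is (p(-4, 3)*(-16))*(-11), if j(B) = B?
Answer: 2816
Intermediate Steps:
p(R, o) = R² (p(R, o) = (R + 0)*R = R*R = R²)
(p(-4, 3)*(-16))*(-11) = ((-4)²*(-16))*(-11) = (16*(-16))*(-11) = -256*(-11) = 2816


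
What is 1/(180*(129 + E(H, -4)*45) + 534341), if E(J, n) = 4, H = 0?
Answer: 1/589961 ≈ 1.6950e-6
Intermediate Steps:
1/(180*(129 + E(H, -4)*45) + 534341) = 1/(180*(129 + 4*45) + 534341) = 1/(180*(129 + 180) + 534341) = 1/(180*309 + 534341) = 1/(55620 + 534341) = 1/589961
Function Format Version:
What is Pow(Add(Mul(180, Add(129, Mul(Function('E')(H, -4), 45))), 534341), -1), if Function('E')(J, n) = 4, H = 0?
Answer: Rational(1, 589961) ≈ 1.6950e-6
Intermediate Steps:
Pow(Add(Mul(180, Add(129, Mul(Function('E')(H, -4), 45))), 534341), -1) = Pow(Add(Mul(180, Add(129, Mul(4, 45))), 534341), -1) = Pow(Add(Mul(180, Add(129, 180)), 534341), -1) = Pow(Add(Mul(180, 309), 534341), -1) = Pow(Add(55620, 534341), -1) = Pow(589961, -1) = Rational(1, 589961)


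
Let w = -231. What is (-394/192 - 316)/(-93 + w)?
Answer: 30533/31104 ≈ 0.98164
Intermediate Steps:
(-394/192 - 316)/(-93 + w) = (-394/192 - 316)/(-93 - 231) = (-394*1/192 - 316)/(-324) = (-197/96 - 316)*(-1/324) = -30533/96*(-1/324) = 30533/31104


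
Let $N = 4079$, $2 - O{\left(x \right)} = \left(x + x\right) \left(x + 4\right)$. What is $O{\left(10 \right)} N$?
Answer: $-1133962$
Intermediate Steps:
$O{\left(x \right)} = 2 - 2 x \left(4 + x\right)$ ($O{\left(x \right)} = 2 - \left(x + x\right) \left(x + 4\right) = 2 - 2 x \left(4 + x\right)$)
$O{\left(10 \right)} N = \left(2 - 80 - 2 \cdot 10^{2}\right) 4079 = \left(2 - 80 - 200\right) 4079 = \left(-278\right) 4079 = -1133962$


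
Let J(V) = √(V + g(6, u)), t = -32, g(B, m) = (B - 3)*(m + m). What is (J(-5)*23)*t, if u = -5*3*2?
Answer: -736*I*√185 ≈ -10011.0*I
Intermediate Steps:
u = -30 (u = -15*2 = -30)
g(B, m) = 2*m*(-3 + B) (g(B, m) = (-3 + B)*(2*m) = 2*m*(-3 + B))
J(V) = √(-180 + V) (J(V) = √(V + 2*(-30)*(-3 + 6)) = √(V + 2*(-30)*3) = √(V - 180) = √(-180 + V))
(J(-5)*23)*t = (√(-180 - 5)*23)*(-32) = (√(-185)*23)*(-32) = ((I*√185)*23)*(-32) = (23*I*√185)*(-32) = -736*I*√185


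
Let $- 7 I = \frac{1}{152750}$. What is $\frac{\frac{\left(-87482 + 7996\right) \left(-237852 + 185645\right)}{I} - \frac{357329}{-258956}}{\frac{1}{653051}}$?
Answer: $- \frac{750363526871745950548445221}{258956} \approx -2.8976 \cdot 10^{21}$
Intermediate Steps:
$I = - \frac{1}{1069250}$ ($I = - \frac{1}{7 \cdot 152750} = \left(- \frac{1}{7}\right) \frac{1}{152750} = - \frac{1}{1069250} \approx -9.3524 \cdot 10^{-7}$)
$\frac{\frac{\left(-87482 + 7996\right) \left(-237852 + 185645\right)}{I} - \frac{357329}{-258956}}{\frac{1}{653051}} = \frac{\frac{\left(-87482 + 7996\right) \left(-237852 + 185645\right)}{- \frac{1}{1069250}} - \frac{357329}{-258956}}{\frac{1}{653051}} = \left(\left(-79486\right) \left(-52207\right) \left(-1069250\right) - - \frac{357329}{258956}\right) \frac{1}{\frac{1}{653051}} = \left(4149725602 \left(-1069250\right) + \frac{357329}{258956}\right) 653051 = \left(-4437094099938500 + \frac{357329}{258956}\right) 653051 = \left(- \frac{1149012139743673848671}{258956}\right) 653051 = - \frac{750363526871745950548445221}{258956}$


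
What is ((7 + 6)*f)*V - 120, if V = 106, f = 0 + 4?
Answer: 5392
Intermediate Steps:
f = 4
((7 + 6)*f)*V - 120 = ((7 + 6)*4)*106 - 120 = (13*4)*106 - 120 = 52*106 - 120 = 5512 - 120 = 5392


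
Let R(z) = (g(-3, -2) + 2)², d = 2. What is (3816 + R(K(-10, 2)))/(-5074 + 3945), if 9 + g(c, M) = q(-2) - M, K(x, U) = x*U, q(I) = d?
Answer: -3825/1129 ≈ -3.3880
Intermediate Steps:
q(I) = 2
K(x, U) = U*x
g(c, M) = -7 - M (g(c, M) = -9 + (2 - M) = -7 - M)
R(z) = 9 (R(z) = ((-7 - 1*(-2)) + 2)² = ((-7 + 2) + 2)² = (-5 + 2)² = (-3)² = 9)
(3816 + R(K(-10, 2)))/(-5074 + 3945) = (3816 + 9)/(-5074 + 3945) = 3825/(-1129) = 3825*(-1/1129) = -3825/1129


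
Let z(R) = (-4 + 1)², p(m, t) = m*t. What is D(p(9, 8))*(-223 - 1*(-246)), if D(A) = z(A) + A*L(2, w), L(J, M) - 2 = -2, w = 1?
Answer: 207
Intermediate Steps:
L(J, M) = 0 (L(J, M) = 2 - 2 = 0)
z(R) = 9 (z(R) = (-3)² = 9)
D(A) = 9 (D(A) = 9 + A*0 = 9 + 0 = 9)
D(p(9, 8))*(-223 - 1*(-246)) = 9*(-223 - 1*(-246)) = 9*(-223 + 246) = 9*23 = 207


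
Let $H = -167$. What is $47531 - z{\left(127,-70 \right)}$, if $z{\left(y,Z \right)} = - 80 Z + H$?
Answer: $42098$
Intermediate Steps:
$z{\left(y,Z \right)} = -167 - 80 Z$ ($z{\left(y,Z \right)} = - 80 Z - 167 = -167 - 80 Z$)
$47531 - z{\left(127,-70 \right)} = 47531 - \left(-167 - -5600\right) = 47531 - \left(-167 + 5600\right) = 47531 - 5433 = 42098$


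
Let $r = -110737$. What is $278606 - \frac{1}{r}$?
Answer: $\frac{30851992623}{110737} \approx 2.7861 \cdot 10^{5}$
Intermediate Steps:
$278606 - \frac{1}{r} = 278606 - \frac{1}{-110737} = 278606 - - \frac{1}{110737} = 278606 + \frac{1}{110737} = \frac{30851992623}{110737}$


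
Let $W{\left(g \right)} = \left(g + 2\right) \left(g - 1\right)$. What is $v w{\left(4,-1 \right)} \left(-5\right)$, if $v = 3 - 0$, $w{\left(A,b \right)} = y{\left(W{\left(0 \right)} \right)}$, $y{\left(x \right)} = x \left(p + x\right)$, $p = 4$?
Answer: $60$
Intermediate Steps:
$W{\left(g \right)} = \left(-1 + g\right) \left(2 + g\right)$ ($W{\left(g \right)} = \left(2 + g\right) \left(-1 + g\right) = \left(-1 + g\right) \left(2 + g\right)$)
$y{\left(x \right)} = x \left(4 + x\right)$
$w{\left(A,b \right)} = -4$ ($w{\left(A,b \right)} = \left(-2 + 0 + 0^{2}\right) \left(4 + \left(-2 + 0 + 0^{2}\right)\right) = \left(-2 + 0 + 0\right) \left(4 + \left(-2 + 0 + 0\right)\right) = - 2 \left(4 - 2\right) = \left(-2\right) 2 = -4$)
$v = 3$ ($v = 3 + 0 = 3$)
$v w{\left(4,-1 \right)} \left(-5\right) = 3 \left(\left(-4\right) \left(-5\right)\right) = 3 \cdot 20 = 60$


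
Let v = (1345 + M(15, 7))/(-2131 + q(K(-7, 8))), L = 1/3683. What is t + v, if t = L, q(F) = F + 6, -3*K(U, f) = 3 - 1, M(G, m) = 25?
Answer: -15130753/23486491 ≈ -0.64423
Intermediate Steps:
K(U, f) = -2/3 (K(U, f) = -(3 - 1)/3 = -1/3*2 = -2/3)
q(F) = 6 + F
L = 1/3683 ≈ 0.00027152
v = -4110/6377 (v = (1345 + 25)/(-2131 + (6 - 2/3)) = 1370/(-2131 + 16/3) = 1370/(-6377/3) = 1370*(-3/6377) = -4110/6377 ≈ -0.64450)
t = 1/3683 ≈ 0.00027152
t + v = 1/3683 - 4110/6377 = -15130753/23486491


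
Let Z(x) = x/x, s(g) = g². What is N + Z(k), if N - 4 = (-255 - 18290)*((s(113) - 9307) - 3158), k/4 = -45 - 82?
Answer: -5637675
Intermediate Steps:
k = -508 (k = 4*(-45 - 82) = 4*(-127) = -508)
Z(x) = 1
N = -5637676 (N = 4 + (-255 - 18290)*((113² - 9307) - 3158) = 4 - 18545*((12769 - 9307) - 3158) = 4 - 18545*(3462 - 3158) = 4 - 18545*304 = 4 - 5637680 = -5637676)
N + Z(k) = -5637676 + 1 = -5637675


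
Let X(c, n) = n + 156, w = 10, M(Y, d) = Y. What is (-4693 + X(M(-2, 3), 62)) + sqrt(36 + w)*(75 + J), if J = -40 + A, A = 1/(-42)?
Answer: -4475 + 1469*sqrt(46)/42 ≈ -4237.8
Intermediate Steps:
A = -1/42 ≈ -0.023810
J = -1681/42 (J = -40 - 1/42 = -1681/42 ≈ -40.024)
X(c, n) = 156 + n
(-4693 + X(M(-2, 3), 62)) + sqrt(36 + w)*(75 + J) = (-4693 + (156 + 62)) + sqrt(36 + 10)*(75 - 1681/42) = (-4693 + 218) + sqrt(46)*(1469/42) = -4475 + 1469*sqrt(46)/42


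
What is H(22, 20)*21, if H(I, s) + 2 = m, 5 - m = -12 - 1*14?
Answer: 609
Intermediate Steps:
m = 31 (m = 5 - (-12 - 1*14) = 5 - (-12 - 14) = 5 - 1*(-26) = 5 + 26 = 31)
H(I, s) = 29 (H(I, s) = -2 + 31 = 29)
H(22, 20)*21 = 29*21 = 609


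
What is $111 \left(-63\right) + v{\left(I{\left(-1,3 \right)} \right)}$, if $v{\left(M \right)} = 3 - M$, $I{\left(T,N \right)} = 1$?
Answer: $-6991$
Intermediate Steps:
$111 \left(-63\right) + v{\left(I{\left(-1,3 \right)} \right)} = 111 \left(-63\right) + \left(3 - 1\right) = -6993 + \left(3 - 1\right) = -6993 + 2 = -6991$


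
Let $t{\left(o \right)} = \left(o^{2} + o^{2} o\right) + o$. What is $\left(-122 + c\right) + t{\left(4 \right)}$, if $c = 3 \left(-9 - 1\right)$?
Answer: $-68$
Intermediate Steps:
$t{\left(o \right)} = o + o^{2} + o^{3}$ ($t{\left(o \right)} = \left(o^{2} + o^{3}\right) + o = o + o^{2} + o^{3}$)
$c = -30$ ($c = 3 \left(-10\right) = -30$)
$\left(-122 + c\right) + t{\left(4 \right)} = \left(-122 - 30\right) + 4 \left(1 + 4 + 4^{2}\right) = -152 + 4 \left(1 + 4 + 16\right) = -152 + 4 \cdot 21 = -152 + 84 = -68$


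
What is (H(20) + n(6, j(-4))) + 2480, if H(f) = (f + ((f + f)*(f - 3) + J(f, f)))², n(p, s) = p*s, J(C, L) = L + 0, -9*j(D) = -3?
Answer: 520882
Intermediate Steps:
j(D) = ⅓ (j(D) = -⅑*(-3) = ⅓)
J(C, L) = L
H(f) = (2*f + 2*f*(-3 + f))² (H(f) = (f + ((f + f)*(f - 3) + f))² = (f + ((2*f)*(-3 + f) + f))² = (f + (2*f*(-3 + f) + f))² = (f + (f + 2*f*(-3 + f)))² = (2*f + 2*f*(-3 + f))²)
(H(20) + n(6, j(-4))) + 2480 = (4*20²*(-2 + 20)² + 6*(⅓)) + 2480 = (4*400*18² + 2) + 2480 = (4*400*324 + 2) + 2480 = (518400 + 2) + 2480 = 518402 + 2480 = 520882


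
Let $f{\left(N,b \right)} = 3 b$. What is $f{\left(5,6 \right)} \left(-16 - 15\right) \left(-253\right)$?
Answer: $141174$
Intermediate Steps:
$f{\left(5,6 \right)} \left(-16 - 15\right) \left(-253\right) = 3 \cdot 6 \left(-16 - 15\right) \left(-253\right) = 18 \left(-31\right) \left(-253\right) = \left(-558\right) \left(-253\right) = 141174$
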